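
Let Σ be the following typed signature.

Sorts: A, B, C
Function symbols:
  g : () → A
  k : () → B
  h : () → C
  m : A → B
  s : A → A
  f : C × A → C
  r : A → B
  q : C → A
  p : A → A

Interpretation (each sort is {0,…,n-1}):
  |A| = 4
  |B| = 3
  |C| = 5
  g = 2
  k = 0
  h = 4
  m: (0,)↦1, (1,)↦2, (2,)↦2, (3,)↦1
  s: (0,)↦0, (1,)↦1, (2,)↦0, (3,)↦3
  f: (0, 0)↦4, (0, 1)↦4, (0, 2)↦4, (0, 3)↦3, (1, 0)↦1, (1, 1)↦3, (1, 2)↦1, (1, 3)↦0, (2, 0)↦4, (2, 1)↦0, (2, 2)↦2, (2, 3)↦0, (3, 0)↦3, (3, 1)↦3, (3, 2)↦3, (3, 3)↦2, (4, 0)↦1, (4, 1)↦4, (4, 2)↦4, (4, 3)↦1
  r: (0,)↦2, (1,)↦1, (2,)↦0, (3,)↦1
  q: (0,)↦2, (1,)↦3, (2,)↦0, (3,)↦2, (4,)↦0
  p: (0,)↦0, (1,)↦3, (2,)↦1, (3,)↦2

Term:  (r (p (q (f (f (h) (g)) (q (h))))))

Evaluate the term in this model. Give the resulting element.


  h = 4
  g = 2
  (f (h) (g)) = f(4, 2) = 4
  h = 4
  (q (h)) = q(4,) = 0
  (f (f (h) (g)) (q (h))) = f(4, 0) = 1
  (q (f (f (h) (g)) (q (h)))) = q(1,) = 3
  (p (q (f (f (h) (g)) (q (h))))) = p(3,) = 2
  (r (p (q (f (f (h) (g)) (q (h)))))) = r(2,) = 0

value = 0


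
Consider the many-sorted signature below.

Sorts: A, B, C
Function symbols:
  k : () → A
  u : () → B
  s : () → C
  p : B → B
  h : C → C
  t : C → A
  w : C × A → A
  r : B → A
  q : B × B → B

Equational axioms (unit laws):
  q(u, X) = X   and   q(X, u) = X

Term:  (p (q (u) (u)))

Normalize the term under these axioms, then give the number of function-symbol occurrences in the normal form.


1. (p (q (u) (u)))  →  (p (u))
normal form: (p (u))

size = 2


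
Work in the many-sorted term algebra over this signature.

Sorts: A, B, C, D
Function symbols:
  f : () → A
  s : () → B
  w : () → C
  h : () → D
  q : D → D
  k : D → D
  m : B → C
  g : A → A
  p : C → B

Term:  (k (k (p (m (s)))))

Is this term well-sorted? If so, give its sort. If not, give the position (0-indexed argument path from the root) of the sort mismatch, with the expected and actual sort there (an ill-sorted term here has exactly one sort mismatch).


ill-sorted at position [0, 0]: expected D, got B

        (s) : B
      (m (s)) : C
    (p (m (s))) : B
  (k (p (m (s)))) : ✗ arg 0 at [0, 0] has sort B, expected D


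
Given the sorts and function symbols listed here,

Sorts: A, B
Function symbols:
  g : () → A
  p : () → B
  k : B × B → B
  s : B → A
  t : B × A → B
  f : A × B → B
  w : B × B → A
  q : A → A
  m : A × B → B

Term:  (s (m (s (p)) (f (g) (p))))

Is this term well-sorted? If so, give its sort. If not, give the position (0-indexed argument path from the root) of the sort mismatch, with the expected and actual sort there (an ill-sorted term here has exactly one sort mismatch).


well-sorted; sort = A

      (p) : B
    (s (p)) : A
      (g) : A
      (p) : B
    (f (g) (p)) : B
  (m (s (p)) (f (g) (p))) : B
(s (m (s (p)) (f (g) (p)))) : A


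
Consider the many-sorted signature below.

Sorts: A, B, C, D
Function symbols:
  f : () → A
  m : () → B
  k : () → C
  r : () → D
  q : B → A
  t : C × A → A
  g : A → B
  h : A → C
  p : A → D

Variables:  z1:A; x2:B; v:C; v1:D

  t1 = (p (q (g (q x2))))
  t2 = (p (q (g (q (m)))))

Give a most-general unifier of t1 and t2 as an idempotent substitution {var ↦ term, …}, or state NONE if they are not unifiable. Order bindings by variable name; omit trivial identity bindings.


{x2 ↦ (m)}


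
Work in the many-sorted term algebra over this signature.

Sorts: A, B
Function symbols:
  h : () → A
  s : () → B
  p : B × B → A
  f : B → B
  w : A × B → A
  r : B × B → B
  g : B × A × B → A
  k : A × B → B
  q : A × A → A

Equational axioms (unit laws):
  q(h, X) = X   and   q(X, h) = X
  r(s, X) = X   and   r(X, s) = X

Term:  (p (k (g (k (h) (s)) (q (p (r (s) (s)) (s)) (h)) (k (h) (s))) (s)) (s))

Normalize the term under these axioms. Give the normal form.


normal form = (p (k (g (k (h) (s)) (p (s) (s)) (k (h) (s))) (s)) (s))

1. (p (k (g (k (h) (s)) (q (p (r (s) (s)) (s)) (h)) (k (h) (s))) (s)) (s))  →  (p (k (g (k (h) (s)) (p (r (s) (s)) (s)) (k (h) (s))) (s)) (s))
2. (p (k (g (k (h) (s)) (p (r (s) (s)) (s)) (k (h) (s))) (s)) (s))  →  (p (k (g (k (h) (s)) (p (s) (s)) (k (h) (s))) (s)) (s))


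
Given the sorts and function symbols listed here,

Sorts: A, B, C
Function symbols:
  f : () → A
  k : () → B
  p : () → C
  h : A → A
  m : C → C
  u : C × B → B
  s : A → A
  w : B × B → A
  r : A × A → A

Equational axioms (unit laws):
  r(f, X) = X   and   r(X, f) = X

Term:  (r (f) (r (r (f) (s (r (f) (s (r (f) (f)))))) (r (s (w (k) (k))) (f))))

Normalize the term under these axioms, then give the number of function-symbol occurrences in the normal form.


1. (r (f) (r (r (f) (s (r (f) (s (r (f) (f)))))) (r (s (w (k) (k))) (f))))  →  (r (r (f) (s (r (f) (s (r (f) (f)))))) (r (s (w (k) (k))) (f)))
2. (r (r (f) (s (r (f) (s (r (f) (f)))))) (r (s (w (k) (k))) (f)))  →  (r (s (r (f) (s (r (f) (f))))) (r (s (w (k) (k))) (f)))
3. (r (s (r (f) (s (r (f) (f))))) (r (s (w (k) (k))) (f)))  →  (r (s (s (r (f) (f)))) (r (s (w (k) (k))) (f)))
4. (r (s (s (r (f) (f)))) (r (s (w (k) (k))) (f)))  →  (r (s (s (f))) (r (s (w (k) (k))) (f)))
5. (r (s (s (f))) (r (s (w (k) (k))) (f)))  →  (r (s (s (f))) (s (w (k) (k))))
normal form: (r (s (s (f))) (s (w (k) (k))))

size = 8


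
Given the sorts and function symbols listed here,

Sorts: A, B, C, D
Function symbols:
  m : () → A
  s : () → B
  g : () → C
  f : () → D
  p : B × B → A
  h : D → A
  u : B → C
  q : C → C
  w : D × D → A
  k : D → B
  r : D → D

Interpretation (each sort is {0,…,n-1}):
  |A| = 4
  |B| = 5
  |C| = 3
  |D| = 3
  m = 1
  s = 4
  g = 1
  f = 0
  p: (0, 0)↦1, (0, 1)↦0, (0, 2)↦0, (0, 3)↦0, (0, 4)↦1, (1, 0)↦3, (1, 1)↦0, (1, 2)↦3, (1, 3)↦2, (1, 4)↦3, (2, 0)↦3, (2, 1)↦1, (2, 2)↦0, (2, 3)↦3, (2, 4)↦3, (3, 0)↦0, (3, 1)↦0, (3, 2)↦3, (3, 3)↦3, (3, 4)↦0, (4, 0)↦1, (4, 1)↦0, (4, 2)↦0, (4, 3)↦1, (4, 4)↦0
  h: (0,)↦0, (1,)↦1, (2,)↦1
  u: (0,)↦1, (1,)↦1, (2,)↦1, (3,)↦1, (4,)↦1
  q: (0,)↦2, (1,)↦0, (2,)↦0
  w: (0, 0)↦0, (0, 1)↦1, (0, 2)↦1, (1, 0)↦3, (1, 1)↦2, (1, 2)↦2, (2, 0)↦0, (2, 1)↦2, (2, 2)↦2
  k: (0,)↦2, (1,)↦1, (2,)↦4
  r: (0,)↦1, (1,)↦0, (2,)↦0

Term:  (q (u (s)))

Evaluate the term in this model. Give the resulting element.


  s = 4
  (u (s)) = u(4,) = 1
  (q (u (s))) = q(1,) = 0

value = 0


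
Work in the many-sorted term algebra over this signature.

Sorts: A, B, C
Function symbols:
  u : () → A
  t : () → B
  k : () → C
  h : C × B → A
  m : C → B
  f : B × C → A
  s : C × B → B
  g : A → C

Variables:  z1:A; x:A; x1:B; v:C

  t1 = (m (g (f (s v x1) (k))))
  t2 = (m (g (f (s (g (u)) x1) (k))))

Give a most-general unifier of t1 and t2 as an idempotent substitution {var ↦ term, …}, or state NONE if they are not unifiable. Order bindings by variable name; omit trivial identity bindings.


{v ↦ (g (u))}


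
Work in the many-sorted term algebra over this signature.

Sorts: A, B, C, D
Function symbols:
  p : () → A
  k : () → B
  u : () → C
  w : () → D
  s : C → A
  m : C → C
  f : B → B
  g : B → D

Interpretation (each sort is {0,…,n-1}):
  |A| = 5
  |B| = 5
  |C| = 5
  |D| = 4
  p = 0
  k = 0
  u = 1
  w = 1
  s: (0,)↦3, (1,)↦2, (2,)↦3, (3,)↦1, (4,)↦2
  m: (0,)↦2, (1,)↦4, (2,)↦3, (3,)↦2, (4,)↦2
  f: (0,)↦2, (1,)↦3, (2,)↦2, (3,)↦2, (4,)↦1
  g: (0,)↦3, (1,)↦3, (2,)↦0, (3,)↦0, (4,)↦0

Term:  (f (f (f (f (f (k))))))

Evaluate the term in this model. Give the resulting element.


value = 2

  k = 0
  (f (k)) = f(0,) = 2
  (f (f (k))) = f(2,) = 2
  (f (f (f (k)))) = f(2,) = 2
  (f (f (f (f (k))))) = f(2,) = 2
  (f (f (f (f (f (k)))))) = f(2,) = 2


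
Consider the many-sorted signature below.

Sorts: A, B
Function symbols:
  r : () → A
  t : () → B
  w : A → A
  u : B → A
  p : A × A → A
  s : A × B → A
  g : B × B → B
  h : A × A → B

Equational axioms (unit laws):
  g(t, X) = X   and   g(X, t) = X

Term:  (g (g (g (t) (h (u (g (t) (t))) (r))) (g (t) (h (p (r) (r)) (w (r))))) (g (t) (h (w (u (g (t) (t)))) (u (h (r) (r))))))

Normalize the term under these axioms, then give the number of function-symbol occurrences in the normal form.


1. (g (g (g (t) (h (u (g (t) (t))) (r))) (g (t) (h (p (r) (r)) (w (r))))) (g (t) (h (w (u (g (t) (t)))) (u (h (r) (r))))))  →  (g (g (h (u (g (t) (t))) (r)) (g (t) (h (p (r) (r)) (w (r))))) (g (t) (h (w (u (g (t) (t)))) (u (h (r) (r))))))
2. (g (g (h (u (g (t) (t))) (r)) (g (t) (h (p (r) (r)) (w (r))))) (g (t) (h (w (u (g (t) (t)))) (u (h (r) (r))))))  →  (g (g (h (u (t)) (r)) (g (t) (h (p (r) (r)) (w (r))))) (g (t) (h (w (u (g (t) (t)))) (u (h (r) (r))))))
3. (g (g (h (u (t)) (r)) (g (t) (h (p (r) (r)) (w (r))))) (g (t) (h (w (u (g (t) (t)))) (u (h (r) (r))))))  →  (g (g (h (u (t)) (r)) (h (p (r) (r)) (w (r)))) (g (t) (h (w (u (g (t) (t)))) (u (h (r) (r))))))
4. (g (g (h (u (t)) (r)) (h (p (r) (r)) (w (r)))) (g (t) (h (w (u (g (t) (t)))) (u (h (r) (r))))))  →  (g (g (h (u (t)) (r)) (h (p (r) (r)) (w (r)))) (h (w (u (g (t) (t)))) (u (h (r) (r)))))
5. (g (g (h (u (t)) (r)) (h (p (r) (r)) (w (r)))) (h (w (u (g (t) (t)))) (u (h (r) (r)))))  →  (g (g (h (u (t)) (r)) (h (p (r) (r)) (w (r)))) (h (w (u (t))) (u (h (r) (r)))))
normal form: (g (g (h (u (t)) (r)) (h (p (r) (r)) (w (r)))) (h (w (u (t))) (u (h (r) (r)))))

size = 20


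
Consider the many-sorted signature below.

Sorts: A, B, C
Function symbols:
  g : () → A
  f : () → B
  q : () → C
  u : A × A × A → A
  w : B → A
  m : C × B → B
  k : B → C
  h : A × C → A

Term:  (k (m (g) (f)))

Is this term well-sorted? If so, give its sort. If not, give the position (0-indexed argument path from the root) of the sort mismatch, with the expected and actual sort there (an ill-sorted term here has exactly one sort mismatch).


    (g) : A
    (f) : B
  (m (g) (f)) : ✗ arg 0 at [0, 0] has sort A, expected C

ill-sorted at position [0, 0]: expected C, got A


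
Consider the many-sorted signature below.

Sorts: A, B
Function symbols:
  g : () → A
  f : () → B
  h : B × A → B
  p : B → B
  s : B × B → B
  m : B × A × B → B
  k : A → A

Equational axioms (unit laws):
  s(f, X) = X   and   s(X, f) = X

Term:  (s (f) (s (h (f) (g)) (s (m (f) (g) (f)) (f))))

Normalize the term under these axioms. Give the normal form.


normal form = (s (h (f) (g)) (m (f) (g) (f)))

1. (s (f) (s (h (f) (g)) (s (m (f) (g) (f)) (f))))  →  (s (h (f) (g)) (s (m (f) (g) (f)) (f)))
2. (s (h (f) (g)) (s (m (f) (g) (f)) (f)))  →  (s (h (f) (g)) (m (f) (g) (f)))


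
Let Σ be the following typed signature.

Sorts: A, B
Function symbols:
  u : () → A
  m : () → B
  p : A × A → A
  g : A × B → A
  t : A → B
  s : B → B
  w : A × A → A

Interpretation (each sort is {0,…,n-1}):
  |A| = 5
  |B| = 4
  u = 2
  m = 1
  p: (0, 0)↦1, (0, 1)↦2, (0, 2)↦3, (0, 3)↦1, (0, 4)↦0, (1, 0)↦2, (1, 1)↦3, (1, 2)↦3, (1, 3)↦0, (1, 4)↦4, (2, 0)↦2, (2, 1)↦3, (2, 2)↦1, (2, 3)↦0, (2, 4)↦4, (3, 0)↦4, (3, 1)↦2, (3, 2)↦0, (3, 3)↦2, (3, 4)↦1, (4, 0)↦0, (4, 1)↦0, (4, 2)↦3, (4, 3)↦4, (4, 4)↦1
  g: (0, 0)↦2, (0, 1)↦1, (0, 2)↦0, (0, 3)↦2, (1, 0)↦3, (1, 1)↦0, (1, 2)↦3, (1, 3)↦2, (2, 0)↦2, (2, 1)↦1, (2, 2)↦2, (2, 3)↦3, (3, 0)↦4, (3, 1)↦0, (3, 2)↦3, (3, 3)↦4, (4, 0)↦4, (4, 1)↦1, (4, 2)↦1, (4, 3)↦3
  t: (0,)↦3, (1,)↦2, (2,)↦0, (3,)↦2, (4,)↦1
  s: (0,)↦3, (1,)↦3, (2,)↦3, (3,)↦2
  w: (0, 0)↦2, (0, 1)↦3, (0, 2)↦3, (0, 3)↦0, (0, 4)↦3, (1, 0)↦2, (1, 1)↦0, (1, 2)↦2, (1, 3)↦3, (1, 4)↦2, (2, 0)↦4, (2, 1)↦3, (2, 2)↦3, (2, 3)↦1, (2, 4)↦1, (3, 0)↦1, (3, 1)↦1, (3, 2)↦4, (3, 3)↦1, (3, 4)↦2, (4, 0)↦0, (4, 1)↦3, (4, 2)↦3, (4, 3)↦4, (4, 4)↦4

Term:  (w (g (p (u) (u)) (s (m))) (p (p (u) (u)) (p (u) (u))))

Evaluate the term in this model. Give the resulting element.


value = 1

  u = 2
  u = 2
  (p (u) (u)) = p(2, 2) = 1
  m = 1
  (s (m)) = s(1,) = 3
  (g (p (u) (u)) (s (m))) = g(1, 3) = 2
  u = 2
  u = 2
  (p (u) (u)) = p(2, 2) = 1
  u = 2
  u = 2
  (p (u) (u)) = p(2, 2) = 1
  (p (p (u) (u)) (p (u) (u))) = p(1, 1) = 3
  (w (g (p (u) (u)) (s (m))) (p (p (u) (u)) (p (u) (u)))) = w(2, 3) = 1


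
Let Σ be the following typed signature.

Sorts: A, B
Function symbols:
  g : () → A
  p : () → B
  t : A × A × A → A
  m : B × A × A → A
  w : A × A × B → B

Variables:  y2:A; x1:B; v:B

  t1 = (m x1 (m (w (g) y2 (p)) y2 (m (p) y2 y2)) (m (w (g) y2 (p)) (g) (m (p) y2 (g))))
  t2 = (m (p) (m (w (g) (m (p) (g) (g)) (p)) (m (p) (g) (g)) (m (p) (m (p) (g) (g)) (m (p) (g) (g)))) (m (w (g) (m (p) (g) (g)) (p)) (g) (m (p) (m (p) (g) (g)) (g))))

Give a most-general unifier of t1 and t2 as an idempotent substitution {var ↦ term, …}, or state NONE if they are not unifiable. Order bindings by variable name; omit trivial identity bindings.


{x1 ↦ (p), y2 ↦ (m (p) (g) (g))}


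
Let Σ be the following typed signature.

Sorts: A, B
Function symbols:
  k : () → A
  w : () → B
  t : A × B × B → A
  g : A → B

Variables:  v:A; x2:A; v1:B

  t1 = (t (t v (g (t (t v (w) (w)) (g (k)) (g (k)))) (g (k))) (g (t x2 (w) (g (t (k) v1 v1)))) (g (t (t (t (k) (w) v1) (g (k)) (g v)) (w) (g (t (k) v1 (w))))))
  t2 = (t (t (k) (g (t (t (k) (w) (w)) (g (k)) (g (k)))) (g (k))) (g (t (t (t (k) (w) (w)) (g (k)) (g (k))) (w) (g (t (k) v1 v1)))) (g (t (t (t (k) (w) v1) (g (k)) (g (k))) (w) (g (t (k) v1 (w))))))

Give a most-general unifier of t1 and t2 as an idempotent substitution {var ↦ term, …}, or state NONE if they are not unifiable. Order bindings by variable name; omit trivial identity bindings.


{v ↦ (k), x2 ↦ (t (t (k) (w) (w)) (g (k)) (g (k)))}


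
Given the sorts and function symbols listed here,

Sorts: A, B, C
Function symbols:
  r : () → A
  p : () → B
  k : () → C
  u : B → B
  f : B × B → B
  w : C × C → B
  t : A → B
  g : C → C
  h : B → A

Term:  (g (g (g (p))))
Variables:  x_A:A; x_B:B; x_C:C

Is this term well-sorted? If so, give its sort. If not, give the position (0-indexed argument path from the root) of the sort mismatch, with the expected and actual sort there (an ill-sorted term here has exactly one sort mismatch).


      (p) : B
    (g (p)) : ✗ arg 0 at [0, 0, 0] has sort B, expected C

ill-sorted at position [0, 0, 0]: expected C, got B


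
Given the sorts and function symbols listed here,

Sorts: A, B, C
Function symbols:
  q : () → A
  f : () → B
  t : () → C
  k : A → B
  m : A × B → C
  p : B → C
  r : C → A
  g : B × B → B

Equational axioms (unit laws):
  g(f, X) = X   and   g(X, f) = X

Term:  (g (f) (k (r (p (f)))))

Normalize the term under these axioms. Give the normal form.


1. (g (f) (k (r (p (f)))))  →  (k (r (p (f))))

normal form = (k (r (p (f))))


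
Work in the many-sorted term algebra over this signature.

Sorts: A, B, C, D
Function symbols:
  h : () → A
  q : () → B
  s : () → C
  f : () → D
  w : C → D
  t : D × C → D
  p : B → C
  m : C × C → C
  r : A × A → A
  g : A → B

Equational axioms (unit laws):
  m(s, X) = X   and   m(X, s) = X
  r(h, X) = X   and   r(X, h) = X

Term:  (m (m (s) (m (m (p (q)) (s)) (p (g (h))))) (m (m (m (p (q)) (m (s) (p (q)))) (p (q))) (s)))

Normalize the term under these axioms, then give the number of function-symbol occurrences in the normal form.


1. (m (m (s) (m (m (p (q)) (s)) (p (g (h))))) (m (m (m (p (q)) (m (s) (p (q)))) (p (q))) (s)))  →  (m (m (m (p (q)) (s)) (p (g (h)))) (m (m (m (p (q)) (m (s) (p (q)))) (p (q))) (s)))
2. (m (m (m (p (q)) (s)) (p (g (h)))) (m (m (m (p (q)) (m (s) (p (q)))) (p (q))) (s)))  →  (m (m (p (q)) (p (g (h)))) (m (m (m (p (q)) (m (s) (p (q)))) (p (q))) (s)))
3. (m (m (p (q)) (p (g (h)))) (m (m (m (p (q)) (m (s) (p (q)))) (p (q))) (s)))  →  (m (m (p (q)) (p (g (h)))) (m (m (p (q)) (m (s) (p (q)))) (p (q))))
4. (m (m (p (q)) (p (g (h)))) (m (m (p (q)) (m (s) (p (q)))) (p (q))))  →  (m (m (p (q)) (p (g (h)))) (m (m (p (q)) (p (q))) (p (q))))
normal form: (m (m (p (q)) (p (g (h)))) (m (m (p (q)) (p (q))) (p (q))))

size = 15


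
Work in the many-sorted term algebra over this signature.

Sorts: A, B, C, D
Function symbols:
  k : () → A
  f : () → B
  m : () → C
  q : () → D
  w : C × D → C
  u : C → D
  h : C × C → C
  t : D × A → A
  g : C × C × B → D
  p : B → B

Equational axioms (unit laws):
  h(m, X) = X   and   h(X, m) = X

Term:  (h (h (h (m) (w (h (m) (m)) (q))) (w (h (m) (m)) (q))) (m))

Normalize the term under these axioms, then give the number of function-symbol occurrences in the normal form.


1. (h (h (h (m) (w (h (m) (m)) (q))) (w (h (m) (m)) (q))) (m))  →  (h (h (m) (w (h (m) (m)) (q))) (w (h (m) (m)) (q)))
2. (h (h (m) (w (h (m) (m)) (q))) (w (h (m) (m)) (q)))  →  (h (w (h (m) (m)) (q)) (w (h (m) (m)) (q)))
3. (h (w (h (m) (m)) (q)) (w (h (m) (m)) (q)))  →  (h (w (m) (q)) (w (h (m) (m)) (q)))
4. (h (w (m) (q)) (w (h (m) (m)) (q)))  →  (h (w (m) (q)) (w (m) (q)))
normal form: (h (w (m) (q)) (w (m) (q)))

size = 7


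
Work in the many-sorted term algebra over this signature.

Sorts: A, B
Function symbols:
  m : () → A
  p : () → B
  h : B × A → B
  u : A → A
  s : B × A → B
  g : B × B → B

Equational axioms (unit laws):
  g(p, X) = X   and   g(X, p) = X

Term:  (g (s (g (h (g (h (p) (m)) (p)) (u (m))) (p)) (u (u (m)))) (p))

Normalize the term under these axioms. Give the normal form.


normal form = (s (h (h (p) (m)) (u (m))) (u (u (m))))

1. (g (s (g (h (g (h (p) (m)) (p)) (u (m))) (p)) (u (u (m)))) (p))  →  (s (g (h (g (h (p) (m)) (p)) (u (m))) (p)) (u (u (m))))
2. (s (g (h (g (h (p) (m)) (p)) (u (m))) (p)) (u (u (m))))  →  (s (h (g (h (p) (m)) (p)) (u (m))) (u (u (m))))
3. (s (h (g (h (p) (m)) (p)) (u (m))) (u (u (m))))  →  (s (h (h (p) (m)) (u (m))) (u (u (m))))


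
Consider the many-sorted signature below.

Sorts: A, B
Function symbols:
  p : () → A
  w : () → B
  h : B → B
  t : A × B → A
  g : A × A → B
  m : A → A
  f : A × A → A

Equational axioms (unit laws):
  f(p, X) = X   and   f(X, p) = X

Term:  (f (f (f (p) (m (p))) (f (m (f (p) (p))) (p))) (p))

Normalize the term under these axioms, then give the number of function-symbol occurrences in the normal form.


1. (f (f (f (p) (m (p))) (f (m (f (p) (p))) (p))) (p))  →  (f (f (p) (m (p))) (f (m (f (p) (p))) (p)))
2. (f (f (p) (m (p))) (f (m (f (p) (p))) (p)))  →  (f (m (p)) (f (m (f (p) (p))) (p)))
3. (f (m (p)) (f (m (f (p) (p))) (p)))  →  (f (m (p)) (m (f (p) (p))))
4. (f (m (p)) (m (f (p) (p))))  →  (f (m (p)) (m (p)))
normal form: (f (m (p)) (m (p)))

size = 5


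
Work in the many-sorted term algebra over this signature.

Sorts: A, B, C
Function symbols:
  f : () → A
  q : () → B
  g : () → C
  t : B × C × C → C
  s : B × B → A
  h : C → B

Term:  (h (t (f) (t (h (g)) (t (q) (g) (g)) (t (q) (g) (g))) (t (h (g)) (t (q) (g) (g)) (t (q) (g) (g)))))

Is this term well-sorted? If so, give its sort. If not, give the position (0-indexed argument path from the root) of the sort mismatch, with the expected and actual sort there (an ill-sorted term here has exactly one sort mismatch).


ill-sorted at position [0, 0]: expected B, got A

    (f) : A
        (g) : C
      (h (g)) : B
        (q) : B
        (g) : C
        (g) : C
      (t (q) (g) (g)) : C
        (q) : B
        (g) : C
        (g) : C
      (t (q) (g) (g)) : C
    (t (h (g)) (t (q) (g) (g)) (t (q) (g) (g))) : C
        (g) : C
      (h (g)) : B
        (q) : B
        (g) : C
        (g) : C
      (t (q) (g) (g)) : C
        (q) : B
        (g) : C
        (g) : C
      (t (q) (g) (g)) : C
    (t (h (g)) (t (q) (g) (g)) (t (q) (g) (g))) : C
  (t (f) (t (h (g)) (t (q) (g) (g)) (t (q) (g) (g))) (t (h (g)) (t (q) (g) (g)) (t (q) (g) (g)))) : ✗ arg 0 at [0, 0] has sort A, expected B


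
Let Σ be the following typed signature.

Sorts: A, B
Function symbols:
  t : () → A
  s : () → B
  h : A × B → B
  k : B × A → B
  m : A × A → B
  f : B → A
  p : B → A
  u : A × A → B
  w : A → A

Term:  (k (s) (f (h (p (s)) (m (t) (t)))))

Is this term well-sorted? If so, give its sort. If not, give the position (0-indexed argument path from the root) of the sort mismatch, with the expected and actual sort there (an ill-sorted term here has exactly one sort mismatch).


well-sorted; sort = B

  (s) : B
        (s) : B
      (p (s)) : A
        (t) : A
        (t) : A
      (m (t) (t)) : B
    (h (p (s)) (m (t) (t))) : B
  (f (h (p (s)) (m (t) (t)))) : A
(k (s) (f (h (p (s)) (m (t) (t))))) : B


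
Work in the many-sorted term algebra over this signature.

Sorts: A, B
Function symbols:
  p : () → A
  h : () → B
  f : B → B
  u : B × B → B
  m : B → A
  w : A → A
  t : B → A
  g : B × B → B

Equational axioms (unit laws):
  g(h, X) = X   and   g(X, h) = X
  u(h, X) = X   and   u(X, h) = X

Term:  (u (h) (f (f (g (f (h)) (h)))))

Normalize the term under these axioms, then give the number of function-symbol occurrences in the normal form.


size = 4

1. (u (h) (f (f (g (f (h)) (h)))))  →  (f (f (g (f (h)) (h))))
2. (f (f (g (f (h)) (h))))  →  (f (f (f (h))))
normal form: (f (f (f (h))))


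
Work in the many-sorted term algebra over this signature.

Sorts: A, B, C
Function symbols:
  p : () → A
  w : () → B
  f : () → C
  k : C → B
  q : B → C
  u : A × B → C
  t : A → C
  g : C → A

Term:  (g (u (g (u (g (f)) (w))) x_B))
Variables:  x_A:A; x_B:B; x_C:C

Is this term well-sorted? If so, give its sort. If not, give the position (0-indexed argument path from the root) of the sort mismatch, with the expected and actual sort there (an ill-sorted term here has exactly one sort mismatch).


          (f) : C
        (g (f)) : A
        (w) : B
      (u (g (f)) (w)) : C
    (g (u (g (f)) (w))) : A
    x_B : B
  (u (g (u (g (f)) (w))) x_B) : C
(g (u (g (u (g (f)) (w))) x_B)) : A

well-sorted; sort = A


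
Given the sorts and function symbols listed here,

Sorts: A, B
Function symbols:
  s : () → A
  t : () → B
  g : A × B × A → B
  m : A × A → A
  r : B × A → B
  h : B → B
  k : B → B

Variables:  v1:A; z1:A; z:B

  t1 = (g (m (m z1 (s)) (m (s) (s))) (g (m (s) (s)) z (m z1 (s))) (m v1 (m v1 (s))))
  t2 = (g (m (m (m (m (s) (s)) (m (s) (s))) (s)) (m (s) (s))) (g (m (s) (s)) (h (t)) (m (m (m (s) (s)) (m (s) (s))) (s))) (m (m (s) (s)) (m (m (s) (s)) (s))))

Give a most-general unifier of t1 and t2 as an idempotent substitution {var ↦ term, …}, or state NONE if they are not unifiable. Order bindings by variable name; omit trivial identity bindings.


{v1 ↦ (m (s) (s)), z ↦ (h (t)), z1 ↦ (m (m (s) (s)) (m (s) (s)))}


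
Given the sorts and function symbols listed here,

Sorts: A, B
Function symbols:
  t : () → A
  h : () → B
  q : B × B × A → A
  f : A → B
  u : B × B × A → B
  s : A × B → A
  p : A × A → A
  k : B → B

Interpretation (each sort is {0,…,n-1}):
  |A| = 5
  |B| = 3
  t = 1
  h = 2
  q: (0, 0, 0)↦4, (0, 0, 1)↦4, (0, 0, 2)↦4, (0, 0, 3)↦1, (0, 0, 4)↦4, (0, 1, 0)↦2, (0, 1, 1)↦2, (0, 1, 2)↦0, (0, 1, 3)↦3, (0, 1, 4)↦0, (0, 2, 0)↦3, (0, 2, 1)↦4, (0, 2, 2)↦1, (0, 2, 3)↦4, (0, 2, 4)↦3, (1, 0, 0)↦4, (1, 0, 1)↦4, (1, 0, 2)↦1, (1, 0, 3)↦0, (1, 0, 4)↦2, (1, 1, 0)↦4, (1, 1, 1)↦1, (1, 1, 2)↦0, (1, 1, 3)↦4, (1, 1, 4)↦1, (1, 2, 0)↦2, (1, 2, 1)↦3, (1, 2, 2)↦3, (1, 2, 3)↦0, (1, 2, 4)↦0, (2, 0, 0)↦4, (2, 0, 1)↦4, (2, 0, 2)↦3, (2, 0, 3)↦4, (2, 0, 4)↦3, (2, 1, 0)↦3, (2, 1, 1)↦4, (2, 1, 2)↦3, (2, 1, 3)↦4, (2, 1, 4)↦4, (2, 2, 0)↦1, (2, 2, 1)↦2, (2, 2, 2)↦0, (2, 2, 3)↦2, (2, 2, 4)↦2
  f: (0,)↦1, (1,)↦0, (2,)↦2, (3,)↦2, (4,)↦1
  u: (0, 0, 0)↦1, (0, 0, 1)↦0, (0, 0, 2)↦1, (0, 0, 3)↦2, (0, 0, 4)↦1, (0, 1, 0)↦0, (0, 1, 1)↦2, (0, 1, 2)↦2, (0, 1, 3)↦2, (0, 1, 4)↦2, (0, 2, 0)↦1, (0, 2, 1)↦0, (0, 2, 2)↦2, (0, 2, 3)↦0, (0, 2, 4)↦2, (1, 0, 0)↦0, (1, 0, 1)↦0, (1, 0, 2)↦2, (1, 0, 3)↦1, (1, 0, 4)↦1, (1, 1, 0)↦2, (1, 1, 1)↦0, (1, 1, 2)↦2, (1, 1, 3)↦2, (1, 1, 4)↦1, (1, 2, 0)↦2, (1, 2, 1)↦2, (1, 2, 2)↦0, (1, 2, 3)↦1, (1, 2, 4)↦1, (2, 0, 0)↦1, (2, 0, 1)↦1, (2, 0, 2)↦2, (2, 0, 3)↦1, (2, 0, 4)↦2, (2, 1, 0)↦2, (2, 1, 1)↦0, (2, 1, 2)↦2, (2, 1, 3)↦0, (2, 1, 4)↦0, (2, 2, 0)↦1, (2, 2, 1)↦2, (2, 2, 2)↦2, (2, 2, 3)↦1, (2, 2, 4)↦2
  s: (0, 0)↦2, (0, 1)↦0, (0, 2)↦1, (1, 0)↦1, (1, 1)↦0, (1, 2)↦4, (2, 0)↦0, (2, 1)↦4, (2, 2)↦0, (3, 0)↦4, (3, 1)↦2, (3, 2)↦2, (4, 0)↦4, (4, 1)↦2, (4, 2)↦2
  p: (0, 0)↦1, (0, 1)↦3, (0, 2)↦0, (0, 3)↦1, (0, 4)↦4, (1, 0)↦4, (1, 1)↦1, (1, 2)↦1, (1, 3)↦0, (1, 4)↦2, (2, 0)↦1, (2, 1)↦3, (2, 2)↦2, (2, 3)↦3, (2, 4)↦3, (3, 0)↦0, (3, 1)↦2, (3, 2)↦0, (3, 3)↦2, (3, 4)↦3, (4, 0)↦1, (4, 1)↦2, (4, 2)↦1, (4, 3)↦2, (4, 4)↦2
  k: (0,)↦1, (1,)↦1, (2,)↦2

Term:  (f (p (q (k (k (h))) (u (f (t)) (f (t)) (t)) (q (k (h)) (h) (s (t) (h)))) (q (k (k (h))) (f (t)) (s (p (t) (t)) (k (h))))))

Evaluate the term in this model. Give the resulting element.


  h = 2
  (k (h)) = k(2,) = 2
  (k (k (h))) = k(2,) = 2
  t = 1
  (f (t)) = f(1,) = 0
  t = 1
  (f (t)) = f(1,) = 0
  t = 1
  (u (f (t)) (f (t)) (t)) = u(0, 0, 1) = 0
  h = 2
  (k (h)) = k(2,) = 2
  h = 2
  t = 1
  h = 2
  (s (t) (h)) = s(1, 2) = 4
  (q (k (h)) (h) (s (t) (h))) = q(2, 2, 4) = 2
  (q (k (k (h))) (u (f (t)) (f (t)) (t)) (q (k (h)) (h) (s (t) (h)))) = q(2, 0, 2) = 3
  h = 2
  (k (h)) = k(2,) = 2
  (k (k (h))) = k(2,) = 2
  t = 1
  (f (t)) = f(1,) = 0
  t = 1
  t = 1
  (p (t) (t)) = p(1, 1) = 1
  h = 2
  (k (h)) = k(2,) = 2
  (s (p (t) (t)) (k (h))) = s(1, 2) = 4
  (q (k (k (h))) (f (t)) (s (p (t) (t)) (k (h)))) = q(2, 0, 4) = 3
  (p (q (k (k (h))) (u (f (t)) (f (t)) (t)) (q (k (h)) (h) (s (t) (h)))) (q (k (k (h))) (f (t)) (s (p (t) (t)) (k (h))))) = p(3, 3) = 2
  (f (p (q (k (k (h))) (u (f (t)) (f (t)) (t)) (q (k (h)) (h) (s (t) (h)))) (q (k (k (h))) (f (t)) (s (p (t) (t)) (k (h)))))) = f(2,) = 2

value = 2


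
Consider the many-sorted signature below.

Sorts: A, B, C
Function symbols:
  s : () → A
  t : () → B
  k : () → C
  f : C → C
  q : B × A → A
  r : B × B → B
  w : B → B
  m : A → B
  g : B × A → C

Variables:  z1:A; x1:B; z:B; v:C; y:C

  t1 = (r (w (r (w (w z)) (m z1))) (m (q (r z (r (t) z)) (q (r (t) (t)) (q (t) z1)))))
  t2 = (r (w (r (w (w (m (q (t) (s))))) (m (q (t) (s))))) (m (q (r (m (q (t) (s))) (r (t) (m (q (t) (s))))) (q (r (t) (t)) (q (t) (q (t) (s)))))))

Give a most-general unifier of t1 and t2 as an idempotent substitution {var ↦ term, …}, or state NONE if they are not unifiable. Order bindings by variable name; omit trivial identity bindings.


{z ↦ (m (q (t) (s))), z1 ↦ (q (t) (s))}


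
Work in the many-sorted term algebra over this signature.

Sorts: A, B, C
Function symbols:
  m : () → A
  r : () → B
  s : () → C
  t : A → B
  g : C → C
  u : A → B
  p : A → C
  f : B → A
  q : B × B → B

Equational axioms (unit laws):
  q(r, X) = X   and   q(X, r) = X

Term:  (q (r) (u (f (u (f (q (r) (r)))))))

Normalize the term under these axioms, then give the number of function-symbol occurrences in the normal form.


1. (q (r) (u (f (u (f (q (r) (r)))))))  →  (u (f (u (f (q (r) (r))))))
2. (u (f (u (f (q (r) (r))))))  →  (u (f (u (f (r)))))
normal form: (u (f (u (f (r)))))

size = 5


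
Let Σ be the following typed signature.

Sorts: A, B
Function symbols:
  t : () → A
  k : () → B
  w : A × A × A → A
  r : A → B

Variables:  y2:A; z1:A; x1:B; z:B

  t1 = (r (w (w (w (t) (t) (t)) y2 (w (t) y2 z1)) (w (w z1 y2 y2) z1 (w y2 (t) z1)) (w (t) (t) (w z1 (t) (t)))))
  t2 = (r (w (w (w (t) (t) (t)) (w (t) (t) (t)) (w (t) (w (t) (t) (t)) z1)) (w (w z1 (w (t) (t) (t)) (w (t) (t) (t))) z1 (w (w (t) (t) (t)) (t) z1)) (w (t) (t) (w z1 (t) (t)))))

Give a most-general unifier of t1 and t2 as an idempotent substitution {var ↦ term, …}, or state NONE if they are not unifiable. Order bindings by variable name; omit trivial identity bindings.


{y2 ↦ (w (t) (t) (t))}


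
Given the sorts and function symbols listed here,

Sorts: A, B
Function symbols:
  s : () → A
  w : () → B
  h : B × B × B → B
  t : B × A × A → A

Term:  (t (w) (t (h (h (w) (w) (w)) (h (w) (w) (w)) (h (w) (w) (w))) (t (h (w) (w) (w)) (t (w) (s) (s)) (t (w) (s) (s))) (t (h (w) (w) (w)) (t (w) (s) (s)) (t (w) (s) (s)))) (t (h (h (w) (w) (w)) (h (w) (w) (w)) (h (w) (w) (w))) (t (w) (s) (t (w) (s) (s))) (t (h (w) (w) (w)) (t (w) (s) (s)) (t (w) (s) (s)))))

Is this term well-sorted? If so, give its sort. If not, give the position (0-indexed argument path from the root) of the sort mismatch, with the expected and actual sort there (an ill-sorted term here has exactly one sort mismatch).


  (w) : B
        (w) : B
        (w) : B
        (w) : B
      (h (w) (w) (w)) : B
        (w) : B
        (w) : B
        (w) : B
      (h (w) (w) (w)) : B
        (w) : B
        (w) : B
        (w) : B
      (h (w) (w) (w)) : B
    (h (h (w) (w) (w)) (h (w) (w) (w)) (h (w) (w) (w))) : B
        (w) : B
        (w) : B
        (w) : B
      (h (w) (w) (w)) : B
        (w) : B
        (s) : A
        (s) : A
      (t (w) (s) (s)) : A
        (w) : B
        (s) : A
        (s) : A
      (t (w) (s) (s)) : A
    (t (h (w) (w) (w)) (t (w) (s) (s)) (t (w) (s) (s))) : A
        (w) : B
        (w) : B
        (w) : B
      (h (w) (w) (w)) : B
        (w) : B
        (s) : A
        (s) : A
      (t (w) (s) (s)) : A
        (w) : B
        (s) : A
        (s) : A
      (t (w) (s) (s)) : A
    (t (h (w) (w) (w)) (t (w) (s) (s)) (t (w) (s) (s))) : A
  (t (h (h (w) (w) (w)) (h (w) (w) (w)) (h (w) (w) (w))) (t (h (w) (w) (w)) (t (w) (s) (s)) (t (w) (s) (s))) (t (h (w) (w) (w)) (t (w) (s) (s)) (t (w) (s) (s)))) : A
        (w) : B
        (w) : B
        (w) : B
      (h (w) (w) (w)) : B
        (w) : B
        (w) : B
        (w) : B
      (h (w) (w) (w)) : B
        (w) : B
        (w) : B
        (w) : B
      (h (w) (w) (w)) : B
    (h (h (w) (w) (w)) (h (w) (w) (w)) (h (w) (w) (w))) : B
      (w) : B
      (s) : A
        (w) : B
        (s) : A
        (s) : A
      (t (w) (s) (s)) : A
    (t (w) (s) (t (w) (s) (s))) : A
        (w) : B
        (w) : B
        (w) : B
      (h (w) (w) (w)) : B
        (w) : B
        (s) : A
        (s) : A
      (t (w) (s) (s)) : A
        (w) : B
        (s) : A
        (s) : A
      (t (w) (s) (s)) : A
    (t (h (w) (w) (w)) (t (w) (s) (s)) (t (w) (s) (s))) : A
  (t (h (h (w) (w) (w)) (h (w) (w) (w)) (h (w) (w) (w))) (t (w) (s) (t (w) (s) (s))) (t (h (w) (w) (w)) (t (w) (s) (s)) (t (w) (s) (s)))) : A
(t (w) (t (h (h (w) (w) (w)) (h (w) (w) (w)) (h (w) (w) (w))) (t (h (w) (w) (w)) (t (w) (s) (s)) (t (w) (s) (s))) (t (h (w) (w) (w)) (t (w) (s) (s)) (t (w) (s) (s)))) (t (h (h (w) (w) (w)) (h (w) (w) (w)) (h (w) (w) (w))) (t (w) (s) (t (w) (s) (s))) (t (h (w) (w) (w)) (t (w) (s) (s)) (t (w) (s) (s))))) : A

well-sorted; sort = A


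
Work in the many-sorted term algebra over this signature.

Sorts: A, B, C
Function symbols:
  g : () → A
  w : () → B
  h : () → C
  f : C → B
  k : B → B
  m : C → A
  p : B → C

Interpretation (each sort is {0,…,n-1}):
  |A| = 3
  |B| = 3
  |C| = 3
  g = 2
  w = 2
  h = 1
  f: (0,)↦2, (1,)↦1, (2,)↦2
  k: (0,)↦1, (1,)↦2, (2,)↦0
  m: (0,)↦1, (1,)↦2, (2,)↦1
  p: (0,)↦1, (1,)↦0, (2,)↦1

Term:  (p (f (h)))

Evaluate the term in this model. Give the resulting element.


value = 0

  h = 1
  (f (h)) = f(1,) = 1
  (p (f (h))) = p(1,) = 0


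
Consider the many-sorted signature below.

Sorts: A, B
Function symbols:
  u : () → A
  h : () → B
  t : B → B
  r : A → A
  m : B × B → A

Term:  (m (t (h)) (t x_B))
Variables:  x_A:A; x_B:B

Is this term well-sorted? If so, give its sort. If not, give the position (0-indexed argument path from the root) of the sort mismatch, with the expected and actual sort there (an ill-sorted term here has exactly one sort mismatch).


    (h) : B
  (t (h)) : B
    x_B : B
  (t x_B) : B
(m (t (h)) (t x_B)) : A

well-sorted; sort = A


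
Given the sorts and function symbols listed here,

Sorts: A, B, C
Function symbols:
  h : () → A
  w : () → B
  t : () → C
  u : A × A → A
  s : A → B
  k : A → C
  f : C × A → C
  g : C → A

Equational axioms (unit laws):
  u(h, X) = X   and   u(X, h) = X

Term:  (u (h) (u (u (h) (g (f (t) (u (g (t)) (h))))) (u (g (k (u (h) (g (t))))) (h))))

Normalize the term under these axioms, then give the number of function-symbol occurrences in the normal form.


size = 10

1. (u (h) (u (u (h) (g (f (t) (u (g (t)) (h))))) (u (g (k (u (h) (g (t))))) (h))))  →  (u (u (h) (g (f (t) (u (g (t)) (h))))) (u (g (k (u (h) (g (t))))) (h)))
2. (u (u (h) (g (f (t) (u (g (t)) (h))))) (u (g (k (u (h) (g (t))))) (h)))  →  (u (g (f (t) (u (g (t)) (h)))) (u (g (k (u (h) (g (t))))) (h)))
3. (u (g (f (t) (u (g (t)) (h)))) (u (g (k (u (h) (g (t))))) (h)))  →  (u (g (f (t) (g (t)))) (u (g (k (u (h) (g (t))))) (h)))
4. (u (g (f (t) (g (t)))) (u (g (k (u (h) (g (t))))) (h)))  →  (u (g (f (t) (g (t)))) (g (k (u (h) (g (t))))))
5. (u (g (f (t) (g (t)))) (g (k (u (h) (g (t))))))  →  (u (g (f (t) (g (t)))) (g (k (g (t)))))
normal form: (u (g (f (t) (g (t)))) (g (k (g (t)))))


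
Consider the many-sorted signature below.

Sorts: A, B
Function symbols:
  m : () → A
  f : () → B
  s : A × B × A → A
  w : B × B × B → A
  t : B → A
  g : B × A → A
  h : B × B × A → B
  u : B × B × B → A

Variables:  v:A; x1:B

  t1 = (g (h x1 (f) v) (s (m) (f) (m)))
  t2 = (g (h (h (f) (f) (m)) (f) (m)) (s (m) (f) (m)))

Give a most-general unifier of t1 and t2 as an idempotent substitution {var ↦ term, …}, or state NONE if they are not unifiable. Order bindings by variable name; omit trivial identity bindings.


{v ↦ (m), x1 ↦ (h (f) (f) (m))}


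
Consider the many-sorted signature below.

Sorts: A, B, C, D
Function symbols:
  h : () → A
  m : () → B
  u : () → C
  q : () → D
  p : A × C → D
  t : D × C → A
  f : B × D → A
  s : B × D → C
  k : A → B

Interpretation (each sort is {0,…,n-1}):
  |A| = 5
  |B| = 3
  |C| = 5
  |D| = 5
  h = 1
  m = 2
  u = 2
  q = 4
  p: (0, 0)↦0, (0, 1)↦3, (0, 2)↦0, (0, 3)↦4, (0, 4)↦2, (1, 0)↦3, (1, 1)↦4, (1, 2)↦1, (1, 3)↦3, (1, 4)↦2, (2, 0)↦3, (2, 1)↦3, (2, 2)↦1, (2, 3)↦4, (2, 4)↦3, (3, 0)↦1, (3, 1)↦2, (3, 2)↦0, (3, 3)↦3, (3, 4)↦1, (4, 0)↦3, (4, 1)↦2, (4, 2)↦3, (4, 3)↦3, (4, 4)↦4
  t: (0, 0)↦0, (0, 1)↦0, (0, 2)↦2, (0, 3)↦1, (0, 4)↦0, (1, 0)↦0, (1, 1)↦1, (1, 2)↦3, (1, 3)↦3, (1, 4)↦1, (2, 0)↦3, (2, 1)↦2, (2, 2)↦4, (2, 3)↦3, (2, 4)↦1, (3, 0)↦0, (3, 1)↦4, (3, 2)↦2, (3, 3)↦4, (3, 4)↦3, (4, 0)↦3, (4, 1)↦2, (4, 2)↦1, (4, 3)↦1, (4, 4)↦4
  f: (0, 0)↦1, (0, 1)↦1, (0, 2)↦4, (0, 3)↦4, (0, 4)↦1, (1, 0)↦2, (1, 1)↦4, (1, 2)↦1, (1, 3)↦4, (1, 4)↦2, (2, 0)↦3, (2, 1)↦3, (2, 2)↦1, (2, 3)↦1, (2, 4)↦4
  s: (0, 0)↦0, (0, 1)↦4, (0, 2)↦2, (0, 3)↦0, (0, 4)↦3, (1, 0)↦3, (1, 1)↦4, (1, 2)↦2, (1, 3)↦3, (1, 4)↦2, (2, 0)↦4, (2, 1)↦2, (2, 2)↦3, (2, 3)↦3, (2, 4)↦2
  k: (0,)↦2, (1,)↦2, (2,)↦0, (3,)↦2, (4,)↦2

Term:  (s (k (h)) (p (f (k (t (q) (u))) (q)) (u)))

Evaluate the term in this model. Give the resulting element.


  h = 1
  (k (h)) = k(1,) = 2
  q = 4
  u = 2
  (t (q) (u)) = t(4, 2) = 1
  (k (t (q) (u))) = k(1,) = 2
  q = 4
  (f (k (t (q) (u))) (q)) = f(2, 4) = 4
  u = 2
  (p (f (k (t (q) (u))) (q)) (u)) = p(4, 2) = 3
  (s (k (h)) (p (f (k (t (q) (u))) (q)) (u))) = s(2, 3) = 3

value = 3


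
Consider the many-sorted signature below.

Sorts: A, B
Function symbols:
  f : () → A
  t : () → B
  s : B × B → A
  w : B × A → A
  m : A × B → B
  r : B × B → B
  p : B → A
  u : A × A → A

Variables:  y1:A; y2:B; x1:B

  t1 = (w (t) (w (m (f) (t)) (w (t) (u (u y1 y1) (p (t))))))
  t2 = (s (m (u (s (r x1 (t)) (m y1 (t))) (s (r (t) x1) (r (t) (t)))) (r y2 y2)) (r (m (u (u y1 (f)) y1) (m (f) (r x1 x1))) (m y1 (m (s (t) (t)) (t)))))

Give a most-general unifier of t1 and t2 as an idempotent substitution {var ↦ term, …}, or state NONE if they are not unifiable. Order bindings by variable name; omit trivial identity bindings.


NONE (not unifiable)

head clash or occurs-check failure — not unifiable


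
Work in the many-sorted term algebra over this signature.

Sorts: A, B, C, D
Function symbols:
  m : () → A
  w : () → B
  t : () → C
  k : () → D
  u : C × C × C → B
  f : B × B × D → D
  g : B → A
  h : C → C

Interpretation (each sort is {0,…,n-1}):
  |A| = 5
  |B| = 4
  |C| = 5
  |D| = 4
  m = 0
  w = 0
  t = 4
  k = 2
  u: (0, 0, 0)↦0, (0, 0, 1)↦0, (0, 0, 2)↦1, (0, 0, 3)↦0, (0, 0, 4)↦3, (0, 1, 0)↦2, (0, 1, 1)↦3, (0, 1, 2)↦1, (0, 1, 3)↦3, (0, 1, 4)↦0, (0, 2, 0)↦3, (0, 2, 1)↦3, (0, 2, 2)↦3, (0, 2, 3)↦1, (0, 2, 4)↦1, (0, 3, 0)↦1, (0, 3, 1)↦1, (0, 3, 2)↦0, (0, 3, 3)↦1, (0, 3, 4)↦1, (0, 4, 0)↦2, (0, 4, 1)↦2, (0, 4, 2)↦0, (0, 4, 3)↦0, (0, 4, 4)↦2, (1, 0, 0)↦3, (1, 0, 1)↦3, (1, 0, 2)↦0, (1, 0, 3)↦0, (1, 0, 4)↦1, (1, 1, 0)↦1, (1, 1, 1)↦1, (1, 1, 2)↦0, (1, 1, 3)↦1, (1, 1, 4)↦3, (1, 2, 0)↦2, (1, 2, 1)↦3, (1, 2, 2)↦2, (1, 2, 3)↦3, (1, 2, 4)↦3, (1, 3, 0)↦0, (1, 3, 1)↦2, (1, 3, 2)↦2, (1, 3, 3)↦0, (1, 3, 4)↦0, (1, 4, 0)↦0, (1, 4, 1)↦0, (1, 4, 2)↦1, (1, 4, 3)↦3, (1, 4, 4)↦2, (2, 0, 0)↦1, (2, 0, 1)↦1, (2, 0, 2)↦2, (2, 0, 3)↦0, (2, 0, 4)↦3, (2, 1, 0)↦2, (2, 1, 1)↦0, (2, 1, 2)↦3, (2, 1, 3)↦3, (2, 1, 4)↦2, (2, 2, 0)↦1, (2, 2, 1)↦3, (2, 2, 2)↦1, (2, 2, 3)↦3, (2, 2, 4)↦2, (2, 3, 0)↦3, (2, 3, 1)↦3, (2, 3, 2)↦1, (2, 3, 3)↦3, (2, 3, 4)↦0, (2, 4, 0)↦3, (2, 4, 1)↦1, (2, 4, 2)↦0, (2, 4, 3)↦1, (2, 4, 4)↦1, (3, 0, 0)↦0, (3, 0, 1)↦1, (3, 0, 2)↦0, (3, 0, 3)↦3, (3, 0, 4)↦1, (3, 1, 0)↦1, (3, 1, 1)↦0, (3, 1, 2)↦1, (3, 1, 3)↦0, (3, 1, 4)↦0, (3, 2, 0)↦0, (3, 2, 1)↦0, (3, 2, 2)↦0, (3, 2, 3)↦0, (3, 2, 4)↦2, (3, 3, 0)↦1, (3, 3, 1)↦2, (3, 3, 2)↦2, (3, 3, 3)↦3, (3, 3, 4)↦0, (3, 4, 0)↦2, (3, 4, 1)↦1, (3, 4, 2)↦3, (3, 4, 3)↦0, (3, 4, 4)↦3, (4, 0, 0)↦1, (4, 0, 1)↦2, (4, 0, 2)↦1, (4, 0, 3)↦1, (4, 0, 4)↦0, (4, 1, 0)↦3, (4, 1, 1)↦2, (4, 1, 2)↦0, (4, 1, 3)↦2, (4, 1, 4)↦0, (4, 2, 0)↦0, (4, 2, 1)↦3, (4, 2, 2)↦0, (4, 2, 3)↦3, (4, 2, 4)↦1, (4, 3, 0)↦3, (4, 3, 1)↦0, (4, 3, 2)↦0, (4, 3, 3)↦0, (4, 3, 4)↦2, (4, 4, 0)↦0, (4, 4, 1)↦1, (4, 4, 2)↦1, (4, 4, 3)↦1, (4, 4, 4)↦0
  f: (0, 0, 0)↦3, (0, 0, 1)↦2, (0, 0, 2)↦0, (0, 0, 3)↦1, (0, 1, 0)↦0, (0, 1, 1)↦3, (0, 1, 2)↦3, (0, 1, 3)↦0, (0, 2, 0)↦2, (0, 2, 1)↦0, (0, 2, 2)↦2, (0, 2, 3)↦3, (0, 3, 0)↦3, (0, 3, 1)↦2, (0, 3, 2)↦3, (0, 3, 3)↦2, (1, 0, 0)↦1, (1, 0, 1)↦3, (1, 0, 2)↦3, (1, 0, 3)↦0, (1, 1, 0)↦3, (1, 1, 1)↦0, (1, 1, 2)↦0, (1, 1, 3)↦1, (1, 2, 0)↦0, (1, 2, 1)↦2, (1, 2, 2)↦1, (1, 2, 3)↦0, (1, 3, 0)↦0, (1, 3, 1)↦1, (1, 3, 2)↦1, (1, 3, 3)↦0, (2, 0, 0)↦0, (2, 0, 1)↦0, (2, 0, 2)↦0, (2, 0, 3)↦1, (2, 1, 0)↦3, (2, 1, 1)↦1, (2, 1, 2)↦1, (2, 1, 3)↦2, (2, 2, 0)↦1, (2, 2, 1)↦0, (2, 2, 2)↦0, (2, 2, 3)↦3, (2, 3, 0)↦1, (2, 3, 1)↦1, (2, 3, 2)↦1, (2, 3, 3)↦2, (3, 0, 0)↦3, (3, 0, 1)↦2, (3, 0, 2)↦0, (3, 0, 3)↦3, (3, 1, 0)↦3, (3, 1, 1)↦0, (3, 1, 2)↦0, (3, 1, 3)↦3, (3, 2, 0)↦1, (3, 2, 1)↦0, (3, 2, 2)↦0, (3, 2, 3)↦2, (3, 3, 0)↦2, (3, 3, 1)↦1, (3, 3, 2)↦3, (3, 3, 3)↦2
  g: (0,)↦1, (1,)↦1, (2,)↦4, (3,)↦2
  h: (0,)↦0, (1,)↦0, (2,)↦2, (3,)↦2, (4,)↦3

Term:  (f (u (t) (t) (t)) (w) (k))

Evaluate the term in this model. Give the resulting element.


value = 0

  t = 4
  t = 4
  t = 4
  (u (t) (t) (t)) = u(4, 4, 4) = 0
  w = 0
  k = 2
  (f (u (t) (t) (t)) (w) (k)) = f(0, 0, 2) = 0


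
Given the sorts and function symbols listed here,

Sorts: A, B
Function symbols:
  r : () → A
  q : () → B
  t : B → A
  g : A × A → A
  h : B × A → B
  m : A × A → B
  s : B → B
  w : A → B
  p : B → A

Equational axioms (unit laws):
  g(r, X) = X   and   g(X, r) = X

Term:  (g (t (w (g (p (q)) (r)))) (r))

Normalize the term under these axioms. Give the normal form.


normal form = (t (w (p (q))))

1. (g (t (w (g (p (q)) (r)))) (r))  →  (t (w (g (p (q)) (r))))
2. (t (w (g (p (q)) (r))))  →  (t (w (p (q))))
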